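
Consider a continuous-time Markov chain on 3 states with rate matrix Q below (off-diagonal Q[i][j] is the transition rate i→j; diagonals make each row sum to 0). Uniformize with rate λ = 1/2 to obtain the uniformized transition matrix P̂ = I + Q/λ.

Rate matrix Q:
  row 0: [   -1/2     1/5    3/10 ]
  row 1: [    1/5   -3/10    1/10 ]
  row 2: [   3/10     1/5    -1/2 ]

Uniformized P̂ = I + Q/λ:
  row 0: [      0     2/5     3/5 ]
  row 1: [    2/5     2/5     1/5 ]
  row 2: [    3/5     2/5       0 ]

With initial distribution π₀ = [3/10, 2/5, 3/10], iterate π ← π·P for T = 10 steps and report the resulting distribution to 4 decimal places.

t=0: π = [0.3000, 0.4000, 0.3000]
t=1: π = [0.3400, 0.4000, 0.2600]
t=2: π = [0.3160, 0.4000, 0.2840]
t=3: π = [0.3304, 0.4000, 0.2696]
t=4: π = [0.3218, 0.4000, 0.2782]
t=5: π = [0.3269, 0.4000, 0.2731]
t=6: π = [0.3238, 0.4000, 0.2762]
t=7: π = [0.3257, 0.4000, 0.2743]
t=8: π = [0.3246, 0.4000, 0.2754]
t=9: π = [0.3253, 0.4000, 0.2747]
t=10: π = [0.3248, 0.4000, 0.2752]

π = [0.3248, 0.4000, 0.2752]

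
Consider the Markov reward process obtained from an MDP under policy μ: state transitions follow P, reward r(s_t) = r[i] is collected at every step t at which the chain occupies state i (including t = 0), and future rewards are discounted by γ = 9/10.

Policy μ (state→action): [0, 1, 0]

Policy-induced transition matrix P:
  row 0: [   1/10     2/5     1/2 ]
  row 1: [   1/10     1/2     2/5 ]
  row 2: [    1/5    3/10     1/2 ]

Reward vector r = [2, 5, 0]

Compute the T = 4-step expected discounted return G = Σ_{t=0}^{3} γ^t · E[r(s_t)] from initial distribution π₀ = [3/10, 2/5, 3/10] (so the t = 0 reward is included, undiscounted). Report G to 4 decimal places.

G = 8.1627

t=0: π = [0.3000, 0.4000, 0.3000], E[r] = 2.6000, γ^t·E[r] = 2.600000, running G = 2.600000
t=1: π = [0.1300, 0.4100, 0.4600], E[r] = 2.3100, γ^t·E[r] = 2.079000, running G = 4.679000
t=2: π = [0.1460, 0.3950, 0.4590], E[r] = 2.2670, γ^t·E[r] = 1.836270, running G = 6.515270
t=3: π = [0.1459, 0.3936, 0.4605], E[r] = 2.2598, γ^t·E[r] = 1.647394, running G = 8.162664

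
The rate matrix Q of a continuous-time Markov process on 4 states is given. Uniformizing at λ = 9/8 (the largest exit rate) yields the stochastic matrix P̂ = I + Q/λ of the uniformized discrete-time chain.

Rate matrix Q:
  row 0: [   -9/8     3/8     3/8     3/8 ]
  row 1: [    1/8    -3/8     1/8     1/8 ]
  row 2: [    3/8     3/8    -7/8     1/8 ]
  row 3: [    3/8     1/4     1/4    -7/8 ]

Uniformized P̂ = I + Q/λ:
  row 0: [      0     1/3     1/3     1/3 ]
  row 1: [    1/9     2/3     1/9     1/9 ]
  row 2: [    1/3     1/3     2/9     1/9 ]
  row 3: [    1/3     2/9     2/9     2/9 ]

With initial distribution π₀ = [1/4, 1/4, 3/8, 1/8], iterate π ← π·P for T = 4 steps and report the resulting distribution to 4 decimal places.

π = [0.1723, 0.4688, 0.1901, 0.1687]

t=0: π = [0.2500, 0.2500, 0.3750, 0.1250]
t=1: π = [0.1944, 0.4028, 0.2222, 0.1806]
t=2: π = [0.1790, 0.4475, 0.1991, 0.1744]
t=3: π = [0.1742, 0.4631, 0.1924, 0.1703]
t=4: π = [0.1723, 0.4688, 0.1901, 0.1687]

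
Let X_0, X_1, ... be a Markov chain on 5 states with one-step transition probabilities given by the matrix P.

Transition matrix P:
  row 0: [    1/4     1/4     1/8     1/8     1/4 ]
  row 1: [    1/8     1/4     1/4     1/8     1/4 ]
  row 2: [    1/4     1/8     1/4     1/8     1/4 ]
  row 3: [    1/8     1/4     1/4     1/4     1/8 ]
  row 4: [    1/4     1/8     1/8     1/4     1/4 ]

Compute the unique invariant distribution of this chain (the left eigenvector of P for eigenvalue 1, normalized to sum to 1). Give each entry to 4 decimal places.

Balance equations π_j = Σ_i π_i·P[i][j]:
  π_0 = 1/4·π_0 + 1/8·π_1 + 1/4·π_2 + 1/8·π_3 + 1/4·π_4
  π_1 = 1/4·π_0 + 1/4·π_1 + 1/8·π_2 + 1/4·π_3 + 1/8·π_4
  π_2 = 1/8·π_0 + 1/4·π_1 + 1/4·π_2 + 1/4·π_3 + 1/8·π_4
  π_3 = 1/8·π_0 + 1/8·π_1 + 1/8·π_2 + 1/4·π_3 + 1/4·π_4
  normalize: π_0 + π_1 + π_2 + π_3 + π_4 = 1
Solving the linear system gives exactly π = [661/3249, 640/3249, 637/3249, 10/57, 13/57].

π = [0.2034, 0.1970, 0.1961, 0.1754, 0.2281]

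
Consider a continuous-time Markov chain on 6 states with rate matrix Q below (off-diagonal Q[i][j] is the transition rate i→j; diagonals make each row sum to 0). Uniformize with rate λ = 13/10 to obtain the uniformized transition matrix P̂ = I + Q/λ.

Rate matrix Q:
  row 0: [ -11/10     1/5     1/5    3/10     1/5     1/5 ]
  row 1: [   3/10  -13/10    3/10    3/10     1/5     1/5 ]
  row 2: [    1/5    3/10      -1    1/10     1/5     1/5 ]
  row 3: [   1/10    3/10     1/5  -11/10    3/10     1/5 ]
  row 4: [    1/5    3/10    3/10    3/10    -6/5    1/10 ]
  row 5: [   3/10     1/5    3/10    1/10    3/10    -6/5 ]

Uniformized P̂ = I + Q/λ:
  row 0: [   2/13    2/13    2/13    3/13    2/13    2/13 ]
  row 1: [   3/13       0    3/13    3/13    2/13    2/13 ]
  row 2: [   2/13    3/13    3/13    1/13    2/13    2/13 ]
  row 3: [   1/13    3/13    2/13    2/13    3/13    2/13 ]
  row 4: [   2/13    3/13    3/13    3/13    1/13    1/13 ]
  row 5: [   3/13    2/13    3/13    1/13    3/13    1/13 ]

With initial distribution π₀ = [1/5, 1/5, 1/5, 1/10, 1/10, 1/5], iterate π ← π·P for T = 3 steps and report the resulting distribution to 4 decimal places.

π = [0.1643, 0.1685, 0.2054, 0.1664, 0.1641, 0.1312]

t=0: π = [0.2000, 0.2000, 0.2000, 0.1000, 0.1000, 0.2000]
t=1: π = [0.1769, 0.1538, 0.2077, 0.1615, 0.1692, 0.1308]
t=2: π = [0.1633, 0.1716, 0.2047, 0.1663, 0.1633, 0.1308]
t=3: π = [0.1643, 0.1685, 0.2054, 0.1664, 0.1641, 0.1312]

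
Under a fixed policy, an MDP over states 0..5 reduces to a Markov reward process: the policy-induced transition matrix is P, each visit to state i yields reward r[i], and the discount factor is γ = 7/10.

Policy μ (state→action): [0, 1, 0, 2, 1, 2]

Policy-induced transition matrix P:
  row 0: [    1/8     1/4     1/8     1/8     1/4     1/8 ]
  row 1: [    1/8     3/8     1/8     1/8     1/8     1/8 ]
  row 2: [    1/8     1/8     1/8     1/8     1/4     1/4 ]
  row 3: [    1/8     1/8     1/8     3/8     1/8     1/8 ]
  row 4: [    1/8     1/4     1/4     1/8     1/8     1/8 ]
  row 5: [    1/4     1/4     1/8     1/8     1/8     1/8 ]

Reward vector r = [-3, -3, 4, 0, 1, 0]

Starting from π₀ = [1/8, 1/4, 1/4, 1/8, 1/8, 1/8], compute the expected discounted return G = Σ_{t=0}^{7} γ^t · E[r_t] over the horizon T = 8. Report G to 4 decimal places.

G = -0.8673

t=0: π = [0.1250, 0.2500, 0.2500, 0.1250, 0.1250, 0.1250], E[r] = 0.0000, γ^t·E[r] = 0.000000, running G = 0.000000
t=1: π = [0.1406, 0.2344, 0.1406, 0.1563, 0.1719, 0.1563], E[r] = -0.3906, γ^t·E[r] = -0.273438, running G = -0.273438
t=2: π = [0.1445, 0.2422, 0.1465, 0.1641, 0.1602, 0.1426], E[r] = -0.4141, γ^t·E[r] = -0.202891, running G = -0.476328
t=3: π = [0.1428, 0.2415, 0.1450, 0.1660, 0.1614, 0.1433], E[r] = -0.4114, γ^t·E[r] = -0.141102, running G = -0.617430
t=4: π = [0.1429, 0.2413, 0.1452, 0.1665, 0.1610, 0.1431], E[r] = -0.4110, γ^t·E[r] = -0.098676, running G = -0.716107
t=5: π = [0.1429, 0.2412, 0.1451, 0.1666, 0.1610, 0.1431], E[r] = -0.4108, γ^t·E[r] = -0.069040, running G = -0.785147
t=6: π = [0.1429, 0.2412, 0.1451, 0.1667, 0.1610, 0.1431], E[r] = -0.4107, γ^t·E[r] = -0.048321, running G = -0.833467
t=7: π = [0.1429, 0.2412, 0.1451, 0.1667, 0.1610, 0.1431], E[r] = -0.4107, γ^t·E[r] = -0.033823, running G = -0.867290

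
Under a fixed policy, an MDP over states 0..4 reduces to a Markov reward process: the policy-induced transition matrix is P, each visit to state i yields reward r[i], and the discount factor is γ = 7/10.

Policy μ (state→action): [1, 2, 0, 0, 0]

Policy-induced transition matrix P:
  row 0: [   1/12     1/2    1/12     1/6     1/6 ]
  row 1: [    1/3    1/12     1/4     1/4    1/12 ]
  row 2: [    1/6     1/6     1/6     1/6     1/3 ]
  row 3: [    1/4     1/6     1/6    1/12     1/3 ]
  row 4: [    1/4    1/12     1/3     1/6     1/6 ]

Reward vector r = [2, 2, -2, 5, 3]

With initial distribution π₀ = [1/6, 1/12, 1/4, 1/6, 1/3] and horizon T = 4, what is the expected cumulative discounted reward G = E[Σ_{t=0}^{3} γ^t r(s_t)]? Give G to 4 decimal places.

G = 4.7181

t=0: π = [0.1667, 0.0833, 0.2500, 0.1667, 0.3333], E[r] = 1.8333, γ^t·E[r] = 1.833333, running G = 1.833333
t=1: π = [0.2083, 0.1875, 0.2153, 0.1597, 0.2292], E[r] = 1.8472, γ^t·E[r] = 1.293056, running G = 3.126389
t=2: π = [0.2130, 0.2014, 0.2031, 0.1690, 0.2135], E[r] = 1.9080, γ^t·E[r] = 0.934913, running G = 4.061302
t=3: π = [0.2144, 0.2031, 0.2013, 0.1694, 0.2119], E[r] = 1.9148, γ^t·E[r] = 0.656788, running G = 4.718090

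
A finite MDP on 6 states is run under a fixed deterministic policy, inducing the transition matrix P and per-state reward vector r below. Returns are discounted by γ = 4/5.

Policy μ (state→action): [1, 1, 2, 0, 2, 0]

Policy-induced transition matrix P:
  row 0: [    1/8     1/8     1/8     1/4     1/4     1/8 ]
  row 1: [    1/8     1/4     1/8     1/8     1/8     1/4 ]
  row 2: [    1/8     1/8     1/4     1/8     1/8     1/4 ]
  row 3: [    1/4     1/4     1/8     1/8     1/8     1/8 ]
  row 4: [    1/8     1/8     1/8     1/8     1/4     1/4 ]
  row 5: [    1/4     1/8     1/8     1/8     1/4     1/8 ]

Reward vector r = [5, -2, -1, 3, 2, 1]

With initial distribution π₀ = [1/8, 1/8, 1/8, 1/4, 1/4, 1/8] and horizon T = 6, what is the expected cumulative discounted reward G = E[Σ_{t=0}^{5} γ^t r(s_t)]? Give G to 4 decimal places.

G = 5.3089

t=0: π = [0.1250, 0.1250, 0.1250, 0.2500, 0.2500, 0.1250], E[r] = 1.6250, γ^t·E[r] = 1.625000, running G = 1.625000
t=1: π = [0.1719, 0.1719, 0.1406, 0.1406, 0.1875, 0.1875], E[r] = 1.3594, γ^t·E[r] = 1.087500, running G = 2.712500
t=2: π = [0.1660, 0.1641, 0.1426, 0.1465, 0.1934, 0.1875], E[r] = 1.3730, γ^t·E[r] = 0.878750, running G = 3.591250
t=3: π = [0.1667, 0.1638, 0.1428, 0.1458, 0.1934, 0.1875], E[r] = 1.3748, γ^t·E[r] = 0.703875, running G = 4.295125
t=4: π = [0.1667, 0.1637, 0.1429, 0.1458, 0.1935, 0.1875], E[r] = 1.3750, γ^t·E[r] = 0.563188, running G = 4.858313
t=5: π = [0.1667, 0.1637, 0.1429, 0.1458, 0.1935, 0.1875], E[r] = 1.3750, γ^t·E[r] = 0.450559, running G = 5.308871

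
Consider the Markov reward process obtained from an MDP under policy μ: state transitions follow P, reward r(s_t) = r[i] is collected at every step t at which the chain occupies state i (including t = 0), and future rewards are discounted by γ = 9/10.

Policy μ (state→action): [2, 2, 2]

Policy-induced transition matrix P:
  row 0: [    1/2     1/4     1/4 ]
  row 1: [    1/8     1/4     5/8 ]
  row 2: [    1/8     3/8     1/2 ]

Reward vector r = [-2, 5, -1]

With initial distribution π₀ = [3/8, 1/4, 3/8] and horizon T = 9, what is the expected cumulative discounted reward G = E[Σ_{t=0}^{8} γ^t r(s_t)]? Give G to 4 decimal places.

G = 3.3299

t=0: π = [0.3750, 0.2500, 0.3750], E[r] = 0.1250, γ^t·E[r] = 0.125000, running G = 0.125000
t=1: π = [0.2656, 0.2969, 0.4375], E[r] = 0.5156, γ^t·E[r] = 0.464063, running G = 0.589063
t=2: π = [0.2246, 0.3047, 0.4707], E[r] = 0.6035, γ^t·E[r] = 0.488848, running G = 1.077910
t=3: π = [0.2092, 0.3088, 0.4819], E[r] = 0.6438, γ^t·E[r] = 0.469329, running G = 1.547240
t=4: π = [0.2035, 0.3102, 0.4863], E[r] = 0.6580, γ^t·E[r] = 0.431707, running G = 1.978946
t=5: π = [0.2013, 0.3108, 0.4879], E[r] = 0.6634, γ^t·E[r] = 0.391746, running G = 2.370693
t=6: π = [0.2005, 0.3110, 0.4885], E[r] = 0.6654, γ^t·E[r] = 0.353647, running G = 2.724340
t=7: π = [0.2002, 0.3111, 0.4888], E[r] = 0.6662, γ^t·E[r] = 0.318646, running G = 3.042986
t=8: π = [0.2001, 0.3111, 0.4888], E[r] = 0.6665, γ^t·E[r] = 0.286904, running G = 3.329891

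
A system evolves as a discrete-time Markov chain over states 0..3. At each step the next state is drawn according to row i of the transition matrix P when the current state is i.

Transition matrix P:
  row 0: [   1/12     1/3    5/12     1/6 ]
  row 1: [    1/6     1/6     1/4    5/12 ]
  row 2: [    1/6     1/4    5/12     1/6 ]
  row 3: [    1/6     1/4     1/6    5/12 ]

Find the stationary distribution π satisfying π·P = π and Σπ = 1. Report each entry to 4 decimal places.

Balance equations π_j = Σ_i π_i·P[i][j]:
  π_0 = 1/12·π_0 + 1/6·π_1 + 1/6·π_2 + 1/6·π_3
  π_1 = 1/3·π_0 + 1/6·π_1 + 1/4·π_2 + 1/4·π_3
  π_2 = 5/12·π_0 + 1/4·π_1 + 5/12·π_2 + 1/6·π_3
  normalize: π_0 + π_1 + π_2 + π_3 = 1
Solving the linear system gives exactly π = [2/13, 41/169, 457/1521, 461/1521].

π = [0.1538, 0.2426, 0.3005, 0.3031]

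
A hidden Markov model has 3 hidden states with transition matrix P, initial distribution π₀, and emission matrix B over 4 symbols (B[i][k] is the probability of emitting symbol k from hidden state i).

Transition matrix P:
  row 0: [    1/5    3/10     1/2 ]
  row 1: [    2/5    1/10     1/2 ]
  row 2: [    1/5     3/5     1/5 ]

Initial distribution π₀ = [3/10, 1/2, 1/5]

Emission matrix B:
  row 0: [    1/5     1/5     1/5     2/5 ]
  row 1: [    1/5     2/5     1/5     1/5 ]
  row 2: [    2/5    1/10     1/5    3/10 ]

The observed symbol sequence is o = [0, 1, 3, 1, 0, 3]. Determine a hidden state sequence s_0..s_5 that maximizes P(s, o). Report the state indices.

t=0: δ = [6.000e-02, 1.000e-01, 8.000e-02]  (obs o_0=0)
t=1: δ = [8.000e-03, 1.920e-02, 5.000e-03]  ψ = [1, 2, 1]  (obs o_1=1)
t=2: δ = [3.072e-03, 6.000e-04, 2.880e-03]  ψ = [1, 2, 1]  (obs o_2=3)
t=3: δ = [1.229e-04, 6.912e-04, 1.536e-04]  ψ = [0, 2, 0]  (obs o_3=1)
t=4: δ = [5.530e-05, 1.843e-05, 1.382e-04]  ψ = [1, 2, 1]  (obs o_4=0)
t=5: δ = [1.106e-05, 1.659e-05, 8.294e-06]  ψ = [2, 2, 0]  (obs o_5=3)
backtrack: best end state = 1; path = [2, 1, 2, 1, 2, 1]

path = [2, 1, 2, 1, 2, 1]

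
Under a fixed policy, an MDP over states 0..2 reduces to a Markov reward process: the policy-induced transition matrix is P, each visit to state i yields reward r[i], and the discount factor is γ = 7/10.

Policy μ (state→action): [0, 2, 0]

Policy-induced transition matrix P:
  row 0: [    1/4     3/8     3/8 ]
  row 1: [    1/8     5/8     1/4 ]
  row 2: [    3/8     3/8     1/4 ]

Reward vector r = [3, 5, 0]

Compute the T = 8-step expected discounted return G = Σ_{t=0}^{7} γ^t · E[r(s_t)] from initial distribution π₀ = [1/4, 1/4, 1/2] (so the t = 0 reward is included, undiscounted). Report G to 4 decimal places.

G = 8.6548

t=0: π = [0.2500, 0.2500, 0.5000], E[r] = 2.0000, γ^t·E[r] = 2.000000, running G = 2.000000
t=1: π = [0.2813, 0.4375, 0.2813], E[r] = 3.0313, γ^t·E[r] = 2.121875, running G = 4.121875
t=2: π = [0.2305, 0.4844, 0.2852], E[r] = 3.1133, γ^t·E[r] = 1.525508, running G = 5.647383
t=3: π = [0.2251, 0.4961, 0.2788], E[r] = 3.1558, γ^t·E[r] = 1.082426, running G = 6.729809
t=4: π = [0.2228, 0.4990, 0.2781], E[r] = 3.1636, γ^t·E[r] = 0.759589, running G = 7.489398
t=5: π = [0.2224, 0.4998, 0.2779], E[r] = 3.1659, γ^t·E[r] = 0.532101, running G = 8.021499
t=6: π = [0.2223, 0.4999, 0.2778], E[r] = 3.1665, γ^t·E[r] = 0.372533, running G = 8.394032
t=7: π = [0.2222, 0.5000, 0.2778], E[r] = 3.1666, γ^t·E[r] = 0.260785, running G = 8.654817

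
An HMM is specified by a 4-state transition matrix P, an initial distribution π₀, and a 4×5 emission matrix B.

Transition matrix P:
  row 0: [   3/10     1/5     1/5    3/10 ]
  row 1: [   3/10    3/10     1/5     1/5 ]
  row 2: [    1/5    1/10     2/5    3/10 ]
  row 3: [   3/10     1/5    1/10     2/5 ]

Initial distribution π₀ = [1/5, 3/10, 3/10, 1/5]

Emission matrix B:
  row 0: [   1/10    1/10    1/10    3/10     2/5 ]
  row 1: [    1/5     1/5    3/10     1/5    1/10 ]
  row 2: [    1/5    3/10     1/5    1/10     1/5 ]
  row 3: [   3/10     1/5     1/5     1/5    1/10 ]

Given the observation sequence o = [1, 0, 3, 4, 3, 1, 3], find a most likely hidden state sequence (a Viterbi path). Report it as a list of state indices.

path = [2, 3, 0, 0, 0, 3, 0]

t=0: δ = [2.000e-02, 6.000e-02, 9.000e-02, 4.000e-02]  (obs o_0=1)
t=1: δ = [1.800e-03, 3.600e-03, 7.200e-03, 8.100e-03]  ψ = [1, 1, 2, 2]  (obs o_1=0)
t=2: δ = [7.290e-04, 3.240e-04, 2.880e-04, 6.480e-04]  ψ = [3, 3, 2, 3]  (obs o_2=3)
t=3: δ = [8.748e-05, 1.458e-05, 2.916e-05, 2.592e-05]  ψ = [0, 0, 0, 3]  (obs o_3=4)
t=4: δ = [7.873e-06, 3.499e-06, 1.750e-06, 5.249e-06]  ψ = [0, 0, 0, 0]  (obs o_4=3)
t=5: δ = [2.362e-07, 3.149e-07, 4.724e-07, 4.724e-07]  ψ = [0, 0, 0, 0]  (obs o_5=1)
t=6: δ = [4.252e-08, 1.890e-08, 1.890e-08, 3.779e-08]  ψ = [3, 1, 2, 3]  (obs o_6=3)
backtrack: best end state = 0; path = [2, 3, 0, 0, 0, 3, 0]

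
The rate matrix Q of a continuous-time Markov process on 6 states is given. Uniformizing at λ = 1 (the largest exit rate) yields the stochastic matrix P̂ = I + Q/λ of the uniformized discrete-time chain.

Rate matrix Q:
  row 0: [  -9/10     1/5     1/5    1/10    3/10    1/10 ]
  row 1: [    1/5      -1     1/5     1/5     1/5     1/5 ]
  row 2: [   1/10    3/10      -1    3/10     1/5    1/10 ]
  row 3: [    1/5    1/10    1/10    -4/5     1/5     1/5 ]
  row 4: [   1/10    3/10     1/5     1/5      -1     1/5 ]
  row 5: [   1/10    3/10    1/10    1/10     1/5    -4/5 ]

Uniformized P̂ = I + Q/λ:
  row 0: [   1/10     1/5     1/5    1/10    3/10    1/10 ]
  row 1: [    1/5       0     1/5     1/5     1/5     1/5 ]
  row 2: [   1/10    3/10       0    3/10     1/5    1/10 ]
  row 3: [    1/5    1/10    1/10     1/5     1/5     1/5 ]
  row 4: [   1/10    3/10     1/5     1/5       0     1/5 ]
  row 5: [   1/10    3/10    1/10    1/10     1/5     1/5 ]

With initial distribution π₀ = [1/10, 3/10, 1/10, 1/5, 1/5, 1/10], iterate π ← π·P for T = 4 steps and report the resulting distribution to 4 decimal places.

t=0: π = [0.1000, 0.3000, 0.1000, 0.2000, 0.2000, 0.1000]
t=1: π = [0.1500, 0.1600, 0.1500, 0.1900, 0.1700, 0.1800]
t=2: π = [0.1350, 0.1990, 0.1330, 0.1820, 0.1810, 0.1700]
t=3: π = [0.1381, 0.1904, 0.1382, 0.1828, 0.1773, 0.1732]
t=4: π = [0.1373, 0.1925, 0.1368, 0.1827, 0.1784, 0.1724]

π = [0.1373, 0.1925, 0.1368, 0.1827, 0.1784, 0.1724]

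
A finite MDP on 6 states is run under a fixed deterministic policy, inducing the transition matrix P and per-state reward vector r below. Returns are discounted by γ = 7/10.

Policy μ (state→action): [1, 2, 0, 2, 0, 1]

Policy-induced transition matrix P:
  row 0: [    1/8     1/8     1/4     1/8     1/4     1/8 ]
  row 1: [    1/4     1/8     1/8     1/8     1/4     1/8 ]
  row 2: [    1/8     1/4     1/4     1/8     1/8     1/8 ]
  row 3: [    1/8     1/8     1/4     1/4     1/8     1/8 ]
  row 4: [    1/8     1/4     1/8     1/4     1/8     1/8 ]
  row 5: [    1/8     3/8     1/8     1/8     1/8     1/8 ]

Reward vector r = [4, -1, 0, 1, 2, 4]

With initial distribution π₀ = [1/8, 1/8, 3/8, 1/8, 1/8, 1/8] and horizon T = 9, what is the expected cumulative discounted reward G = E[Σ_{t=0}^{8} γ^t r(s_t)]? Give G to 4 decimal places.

t=0: π = [0.1250, 0.1250, 0.3750, 0.1250, 0.1250, 0.1250], E[r] = 1.2500, γ^t·E[r] = 1.250000, running G = 1.250000
t=1: π = [0.1406, 0.2188, 0.2031, 0.1563, 0.1563, 0.1250], E[r] = 1.3125, γ^t·E[r] = 0.918750, running G = 2.168750
t=2: π = [0.1523, 0.2012, 0.1875, 0.1641, 0.1699, 0.1250], E[r] = 1.4121, γ^t·E[r] = 0.691934, running G = 2.860684
t=3: π = [0.1501, 0.2009, 0.1880, 0.1667, 0.1692, 0.1250], E[r] = 1.4048, γ^t·E[r] = 0.481841, running G = 3.342525
t=4: π = [0.1501, 0.2009, 0.1881, 0.1670, 0.1689, 0.1250], E[r] = 1.4043, γ^t·E[r] = 0.337179, running G = 3.679704
t=5: π = [0.1501, 0.2009, 0.1882, 0.1670, 0.1689, 0.1250], E[r] = 1.4043, γ^t·E[r] = 0.236023, running G = 3.915727
t=6: π = [0.1501, 0.2009, 0.1882, 0.1670, 0.1689, 0.1250], E[r] = 1.4043, γ^t·E[r] = 0.165213, running G = 4.080940
t=7: π = [0.1501, 0.2009, 0.1882, 0.1670, 0.1689, 0.1250], E[r] = 1.4043, γ^t·E[r] = 0.115649, running G = 4.196589
t=8: π = [0.1501, 0.2009, 0.1882, 0.1670, 0.1689, 0.1250], E[r] = 1.4043, γ^t·E[r] = 0.080955, running G = 4.277544

G = 4.2775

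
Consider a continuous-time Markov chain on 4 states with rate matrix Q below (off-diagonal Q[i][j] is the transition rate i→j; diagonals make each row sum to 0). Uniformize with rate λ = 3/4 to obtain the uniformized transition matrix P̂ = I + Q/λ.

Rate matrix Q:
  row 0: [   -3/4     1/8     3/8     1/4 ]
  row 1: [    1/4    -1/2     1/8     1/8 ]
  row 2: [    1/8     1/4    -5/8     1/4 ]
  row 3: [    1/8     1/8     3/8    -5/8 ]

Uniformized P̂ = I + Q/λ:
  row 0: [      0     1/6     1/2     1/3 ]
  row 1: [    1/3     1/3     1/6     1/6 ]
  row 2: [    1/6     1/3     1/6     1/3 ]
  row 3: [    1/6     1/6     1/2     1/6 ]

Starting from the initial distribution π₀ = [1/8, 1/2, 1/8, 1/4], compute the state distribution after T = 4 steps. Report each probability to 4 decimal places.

t=0: π = [0.1250, 0.5000, 0.1250, 0.2500]
t=1: π = [0.2292, 0.2708, 0.2917, 0.2083]
t=2: π = [0.1736, 0.2604, 0.3125, 0.2535]
t=3: π = [0.1811, 0.2622, 0.3090, 0.2477]
t=4: π = [0.1802, 0.2619, 0.3096, 0.2484]

π = [0.1802, 0.2619, 0.3096, 0.2484]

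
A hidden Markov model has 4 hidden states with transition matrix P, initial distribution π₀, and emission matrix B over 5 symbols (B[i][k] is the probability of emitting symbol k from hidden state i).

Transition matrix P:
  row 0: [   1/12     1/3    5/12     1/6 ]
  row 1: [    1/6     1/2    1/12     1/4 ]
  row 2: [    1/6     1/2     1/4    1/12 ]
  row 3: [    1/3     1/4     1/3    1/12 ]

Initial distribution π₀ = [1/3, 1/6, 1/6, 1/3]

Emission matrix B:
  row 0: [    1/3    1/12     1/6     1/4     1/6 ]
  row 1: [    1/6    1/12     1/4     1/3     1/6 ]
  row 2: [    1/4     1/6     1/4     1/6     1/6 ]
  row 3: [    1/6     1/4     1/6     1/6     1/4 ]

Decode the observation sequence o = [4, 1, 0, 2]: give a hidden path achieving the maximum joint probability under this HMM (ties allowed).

path = [3, 2, 1, 1]

t=0: δ = [5.556e-02, 2.778e-02, 2.778e-02, 8.333e-02]  (obs o_0=4)
t=1: δ = [2.315e-03, 1.736e-03, 4.630e-03, 2.315e-03]  ψ = [3, 3, 3, 0]  (obs o_1=1)
t=2: δ = [2.572e-04, 3.858e-04, 2.894e-04, 7.234e-05]  ψ = [2, 2, 2, 1]  (obs o_2=0)
t=3: δ = [1.072e-05, 4.823e-05, 2.679e-05, 1.608e-05]  ψ = [1, 1, 0, 1]  (obs o_3=2)
backtrack: best end state = 1; path = [3, 2, 1, 1]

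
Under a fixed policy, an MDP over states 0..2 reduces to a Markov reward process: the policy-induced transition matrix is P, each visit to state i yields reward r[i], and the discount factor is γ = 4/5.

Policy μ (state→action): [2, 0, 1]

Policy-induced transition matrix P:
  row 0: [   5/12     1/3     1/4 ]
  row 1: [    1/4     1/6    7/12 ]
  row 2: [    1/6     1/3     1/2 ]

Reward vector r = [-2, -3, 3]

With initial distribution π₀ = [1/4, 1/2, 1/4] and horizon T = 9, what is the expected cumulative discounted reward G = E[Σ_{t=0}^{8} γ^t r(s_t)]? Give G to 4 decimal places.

G = -1.1197

t=0: π = [0.2500, 0.5000, 0.2500], E[r] = -1.2500, γ^t·E[r] = -1.250000, running G = -1.250000
t=1: π = [0.2708, 0.2500, 0.4792], E[r] = 0.1458, γ^t·E[r] = 0.116667, running G = -1.133333
t=2: π = [0.2552, 0.2917, 0.4531], E[r] = -0.0260, γ^t·E[r] = -0.016667, running G = -1.150000
t=3: π = [0.2548, 0.2847, 0.4605], E[r] = 0.0178, γ^t·E[r] = 0.009111, running G = -1.140889
t=4: π = [0.2541, 0.2859, 0.4600], E[r] = 0.0143, γ^t·E[r] = 0.005852, running G = -1.135037
t=5: π = [0.2540, 0.2857, 0.4603], E[r] = 0.0158, γ^t·E[r] = 0.005184, running G = -1.129853
t=6: π = [0.2540, 0.2857, 0.4603], E[r] = 0.0158, γ^t·E[r] = 0.004143, running G = -1.125710
t=7: π = [0.2540, 0.2857, 0.4603], E[r] = 0.0159, γ^t·E[r] = 0.003327, running G = -1.122383
t=8: π = [0.2540, 0.2857, 0.4603], E[r] = 0.0159, γ^t·E[r] = 0.002662, running G = -1.119721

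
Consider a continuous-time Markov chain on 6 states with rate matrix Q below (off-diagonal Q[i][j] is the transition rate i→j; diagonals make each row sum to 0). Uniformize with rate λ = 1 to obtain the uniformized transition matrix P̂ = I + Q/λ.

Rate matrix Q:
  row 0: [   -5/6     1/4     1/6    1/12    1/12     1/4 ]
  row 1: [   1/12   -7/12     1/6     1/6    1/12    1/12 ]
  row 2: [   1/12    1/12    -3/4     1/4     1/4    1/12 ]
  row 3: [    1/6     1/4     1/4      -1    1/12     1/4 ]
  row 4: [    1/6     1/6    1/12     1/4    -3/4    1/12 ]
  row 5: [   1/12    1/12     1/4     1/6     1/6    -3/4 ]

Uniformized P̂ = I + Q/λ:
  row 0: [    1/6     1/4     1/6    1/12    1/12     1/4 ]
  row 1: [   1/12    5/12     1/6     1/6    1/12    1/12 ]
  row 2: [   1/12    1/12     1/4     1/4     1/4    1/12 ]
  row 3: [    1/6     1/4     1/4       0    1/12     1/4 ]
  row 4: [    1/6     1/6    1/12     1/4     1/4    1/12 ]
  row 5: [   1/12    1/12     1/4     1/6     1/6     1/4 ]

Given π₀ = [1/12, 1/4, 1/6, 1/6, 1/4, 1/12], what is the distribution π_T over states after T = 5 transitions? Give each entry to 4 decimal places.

t=0: π = [0.0833, 0.2500, 0.1667, 0.1667, 0.2500, 0.0833]
t=1: π = [0.1250, 0.2292, 0.1806, 0.1667, 0.1597, 0.1389]
t=2: π = [0.1209, 0.2216, 0.1939, 0.1568, 0.1516, 0.1551]
t=3: π = [0.1191, 0.2161, 0.1962, 0.1592, 0.1538, 0.1555]
t=4: π = [0.1193, 0.2146, 0.1964, 0.1594, 0.1546, 0.1556]
t=5: π = [0.1194, 0.2142, 0.1964, 0.1594, 0.1548, 0.1557]

π = [0.1194, 0.2142, 0.1964, 0.1594, 0.1548, 0.1557]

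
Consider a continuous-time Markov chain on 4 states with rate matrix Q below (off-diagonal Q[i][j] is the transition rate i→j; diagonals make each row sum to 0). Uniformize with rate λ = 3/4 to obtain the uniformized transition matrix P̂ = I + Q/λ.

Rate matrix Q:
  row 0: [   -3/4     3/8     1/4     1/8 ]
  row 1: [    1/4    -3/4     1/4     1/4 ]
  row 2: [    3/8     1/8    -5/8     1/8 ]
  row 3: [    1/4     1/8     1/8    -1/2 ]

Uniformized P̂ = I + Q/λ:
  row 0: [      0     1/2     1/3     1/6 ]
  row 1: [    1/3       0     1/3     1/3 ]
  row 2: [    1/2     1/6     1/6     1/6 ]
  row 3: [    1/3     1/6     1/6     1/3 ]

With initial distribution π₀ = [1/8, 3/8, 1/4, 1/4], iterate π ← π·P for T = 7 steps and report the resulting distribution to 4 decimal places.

t=0: π = [0.1250, 0.3750, 0.2500, 0.2500]
t=1: π = [0.3333, 0.1458, 0.2500, 0.2708]
t=2: π = [0.2639, 0.2535, 0.2465, 0.2361]
t=3: π = [0.2865, 0.2124, 0.2529, 0.2483]
t=4: π = [0.2800, 0.2268, 0.2498, 0.2434]
t=5: π = [0.2816, 0.2222, 0.2511, 0.2450]
t=6: π = [0.2813, 0.2235, 0.2506, 0.2445]
t=7: π = [0.2813, 0.2232, 0.2508, 0.2447]

π = [0.2813, 0.2232, 0.2508, 0.2447]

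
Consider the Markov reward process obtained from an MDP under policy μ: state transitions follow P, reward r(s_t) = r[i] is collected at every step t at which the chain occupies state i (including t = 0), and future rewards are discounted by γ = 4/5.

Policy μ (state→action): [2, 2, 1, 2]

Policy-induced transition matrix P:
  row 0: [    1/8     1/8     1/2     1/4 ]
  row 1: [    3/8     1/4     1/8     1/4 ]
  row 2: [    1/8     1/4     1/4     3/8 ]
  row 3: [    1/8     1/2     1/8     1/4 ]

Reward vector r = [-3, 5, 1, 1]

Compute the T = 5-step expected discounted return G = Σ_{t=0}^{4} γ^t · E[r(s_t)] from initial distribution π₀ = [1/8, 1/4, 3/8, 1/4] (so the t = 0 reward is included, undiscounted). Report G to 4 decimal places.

t=0: π = [0.1250, 0.2500, 0.3750, 0.2500], E[r] = 1.5000, γ^t·E[r] = 1.500000, running G = 1.500000
t=1: π = [0.1875, 0.2969, 0.2188, 0.2969], E[r] = 1.4375, γ^t·E[r] = 1.150000, running G = 2.650000
t=2: π = [0.1992, 0.3008, 0.2227, 0.2773], E[r] = 1.4063, γ^t·E[r] = 0.900000, running G = 3.550000
t=3: π = [0.2002, 0.2944, 0.2275, 0.2778], E[r] = 1.3770, γ^t·E[r] = 0.705000, running G = 4.255000
t=4: π = [0.1986, 0.2944, 0.2285, 0.2784], E[r] = 1.3833, γ^t·E[r] = 0.566600, running G = 4.821600

G = 4.8216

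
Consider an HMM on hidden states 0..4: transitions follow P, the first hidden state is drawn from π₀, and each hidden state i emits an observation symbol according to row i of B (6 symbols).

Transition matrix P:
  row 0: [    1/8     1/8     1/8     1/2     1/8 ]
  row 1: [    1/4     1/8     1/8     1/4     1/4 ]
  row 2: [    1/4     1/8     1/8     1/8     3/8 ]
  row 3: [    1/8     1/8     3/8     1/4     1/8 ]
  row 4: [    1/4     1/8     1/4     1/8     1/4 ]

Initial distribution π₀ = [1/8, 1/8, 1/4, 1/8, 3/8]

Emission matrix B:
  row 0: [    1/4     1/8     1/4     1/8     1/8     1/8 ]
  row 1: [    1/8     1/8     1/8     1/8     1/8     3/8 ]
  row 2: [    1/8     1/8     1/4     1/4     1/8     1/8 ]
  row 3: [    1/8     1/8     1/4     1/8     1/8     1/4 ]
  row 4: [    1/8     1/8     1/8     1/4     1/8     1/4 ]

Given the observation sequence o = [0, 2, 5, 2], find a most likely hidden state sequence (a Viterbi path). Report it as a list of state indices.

path = [4, 0, 3, 2]

t=0: δ = [3.125e-02, 1.562e-02, 3.125e-02, 1.562e-02, 4.688e-02]  (obs o_0=0)
t=1: δ = [2.930e-03, 7.324e-04, 2.930e-03, 3.906e-03, 1.465e-03]  ψ = [4, 4, 4, 0, 2]  (obs o_1=2)
t=2: δ = [9.155e-05, 1.831e-04, 1.831e-04, 3.662e-04, 2.747e-04]  ψ = [2, 3, 3, 0, 2]  (obs o_2=5)
t=3: δ = [1.717e-05, 5.722e-06, 3.433e-05, 2.289e-05, 8.583e-06]  ψ = [4, 3, 3, 3, 2]  (obs o_3=2)
backtrack: best end state = 2; path = [4, 0, 3, 2]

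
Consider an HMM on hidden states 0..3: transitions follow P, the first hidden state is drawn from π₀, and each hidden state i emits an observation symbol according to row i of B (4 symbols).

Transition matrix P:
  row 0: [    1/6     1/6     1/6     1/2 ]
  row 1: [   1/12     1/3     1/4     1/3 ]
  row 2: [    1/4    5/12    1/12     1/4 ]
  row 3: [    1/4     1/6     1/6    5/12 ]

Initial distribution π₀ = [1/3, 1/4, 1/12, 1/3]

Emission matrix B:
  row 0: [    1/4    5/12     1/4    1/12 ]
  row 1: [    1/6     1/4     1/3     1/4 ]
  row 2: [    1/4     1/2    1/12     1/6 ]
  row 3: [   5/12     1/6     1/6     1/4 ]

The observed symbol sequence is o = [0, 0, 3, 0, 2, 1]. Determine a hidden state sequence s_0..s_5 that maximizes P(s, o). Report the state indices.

path = [3, 3, 3, 3, 3, 0]

t=0: δ = [8.333e-02, 4.167e-02, 2.083e-02, 1.389e-01]  (obs o_0=0)
t=1: δ = [8.681e-03, 3.858e-03, 5.787e-03, 2.411e-02]  ψ = [3, 3, 3, 3]  (obs o_1=0)
t=2: δ = [5.023e-04, 1.005e-03, 6.698e-04, 2.512e-03]  ψ = [3, 3, 3, 3]  (obs o_2=3)
t=3: δ = [1.570e-04, 6.977e-05, 1.047e-04, 4.361e-04]  ψ = [3, 3, 3, 3]  (obs o_3=0)
t=4: δ = [2.725e-05, 2.423e-05, 6.056e-06, 3.028e-05]  ψ = [3, 3, 3, 3]  (obs o_4=2)
t=5: δ = [3.154e-06, 2.019e-06, 3.028e-06, 2.271e-06]  ψ = [3, 1, 1, 0]  (obs o_5=1)
backtrack: best end state = 0; path = [3, 3, 3, 3, 3, 0]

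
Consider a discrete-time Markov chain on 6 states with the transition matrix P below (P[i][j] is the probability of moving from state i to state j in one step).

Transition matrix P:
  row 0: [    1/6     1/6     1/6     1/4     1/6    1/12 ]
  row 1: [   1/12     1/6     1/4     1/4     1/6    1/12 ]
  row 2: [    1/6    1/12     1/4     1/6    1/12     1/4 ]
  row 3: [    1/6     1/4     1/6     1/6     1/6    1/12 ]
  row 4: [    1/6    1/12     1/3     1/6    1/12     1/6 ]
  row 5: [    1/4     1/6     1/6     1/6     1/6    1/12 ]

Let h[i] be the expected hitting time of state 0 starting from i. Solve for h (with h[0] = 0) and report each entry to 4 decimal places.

First-step conditioning: h[0] = 0; for i ≠ 0, h[i] = 1 + Σ_k P[i][k]·h[k].
  h[1] = 1 + 1/6·h[1] + 1/4·h[2] + 1/4·h[3] + 1/6·h[4] + 1/12·h[5]
  h[2] = 1 + 1/12·h[1] + 1/4·h[2] + 1/6·h[3] + 1/12·h[4] + 1/4·h[5]
  h[3] = 1 + 1/4·h[1] + 1/6·h[2] + 1/6·h[3] + 1/6·h[4] + 1/12·h[5]
  h[4] = 1 + 1/12·h[1] + 1/3·h[2] + 1/6·h[3] + 1/12·h[4] + 1/6·h[5]
  h[5] = 1 + 1/6·h[1] + 1/6·h[2] + 1/6·h[3] + 1/6·h[4] + 1/12·h[5]
Solving the 5×5 linear system over states ≠ 0 gives exactly h = [0, 295776/45091, 267540/45091, 275196/45091, 268956/45091, 250548/45091] (h[0] = 0 is the target).

h = [0.0000, 6.5595, 5.9333, 6.1031, 5.9647, 5.5565]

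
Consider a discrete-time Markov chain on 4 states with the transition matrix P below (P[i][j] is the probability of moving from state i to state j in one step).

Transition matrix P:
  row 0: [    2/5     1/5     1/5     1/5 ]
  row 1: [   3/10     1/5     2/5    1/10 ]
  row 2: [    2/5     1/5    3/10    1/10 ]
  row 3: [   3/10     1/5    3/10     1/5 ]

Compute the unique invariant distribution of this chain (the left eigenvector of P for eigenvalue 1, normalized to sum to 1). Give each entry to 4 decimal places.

π = [0.3648, 0.2000, 0.2835, 0.1516]

Balance equations π_j = Σ_i π_i·P[i][j]:
  π_0 = 2/5·π_0 + 3/10·π_1 + 2/5·π_2 + 3/10·π_3
  π_1 = 1/5·π_0 + 1/5·π_1 + 1/5·π_2 + 1/5·π_3
  π_2 = 1/5·π_0 + 2/5·π_1 + 3/10·π_2 + 3/10·π_3
  normalize: π_0 + π_1 + π_2 + π_3 = 1
Solving the linear system gives exactly π = [166/455, 1/5, 129/455, 69/455].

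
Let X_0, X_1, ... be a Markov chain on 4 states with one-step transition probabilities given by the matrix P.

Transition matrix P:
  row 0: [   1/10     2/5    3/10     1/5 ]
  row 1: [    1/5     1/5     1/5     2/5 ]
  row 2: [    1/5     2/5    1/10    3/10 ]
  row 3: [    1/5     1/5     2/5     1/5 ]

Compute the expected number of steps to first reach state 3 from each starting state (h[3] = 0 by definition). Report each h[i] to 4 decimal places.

h = [3.4615, 2.9087, 3.1731, 0.0000]

First-step conditioning: h[3] = 0; for i ≠ 3, h[i] = 1 + Σ_k P[i][k]·h[k].
  h[0] = 1 + 1/10·h[0] + 2/5·h[1] + 3/10·h[2]
  h[1] = 1 + 1/5·h[0] + 1/5·h[1] + 1/5·h[2]
  h[2] = 1 + 1/5·h[0] + 2/5·h[1] + 1/10·h[2]
Solving the 3×3 linear system over states ≠ 3 gives exactly h = [45/13, 605/208, 165/52, 0] (h[3] = 0 is the target).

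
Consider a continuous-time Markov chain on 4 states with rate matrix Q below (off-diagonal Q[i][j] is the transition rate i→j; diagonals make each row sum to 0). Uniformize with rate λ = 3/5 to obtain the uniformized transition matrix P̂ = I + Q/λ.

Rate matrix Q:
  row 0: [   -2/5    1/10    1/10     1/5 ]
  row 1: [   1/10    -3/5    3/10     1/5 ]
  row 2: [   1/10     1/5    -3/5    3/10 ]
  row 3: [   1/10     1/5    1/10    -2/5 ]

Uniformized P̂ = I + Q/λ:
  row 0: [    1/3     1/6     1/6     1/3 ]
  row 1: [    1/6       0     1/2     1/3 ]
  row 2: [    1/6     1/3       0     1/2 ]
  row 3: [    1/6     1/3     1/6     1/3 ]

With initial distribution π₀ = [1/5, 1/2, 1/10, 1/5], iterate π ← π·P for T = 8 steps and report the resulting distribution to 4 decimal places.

t=0: π = [0.2000, 0.5000, 0.1000, 0.2000]
t=1: π = [0.2000, 0.1333, 0.3167, 0.3500]
t=2: π = [0.2000, 0.2556, 0.1583, 0.3861]
t=3: π = [0.2000, 0.2148, 0.2255, 0.3597]
t=4: π = [0.2000, 0.2284, 0.2007, 0.3709]
t=5: π = [0.2000, 0.2239, 0.2093, 0.3668]
t=6: π = [0.2000, 0.2254, 0.2064, 0.3682]
t=7: π = [0.2000, 0.2249, 0.2074, 0.3677]
t=8: π = [0.2000, 0.2250, 0.2071, 0.3679]

π = [0.2000, 0.2250, 0.2071, 0.3679]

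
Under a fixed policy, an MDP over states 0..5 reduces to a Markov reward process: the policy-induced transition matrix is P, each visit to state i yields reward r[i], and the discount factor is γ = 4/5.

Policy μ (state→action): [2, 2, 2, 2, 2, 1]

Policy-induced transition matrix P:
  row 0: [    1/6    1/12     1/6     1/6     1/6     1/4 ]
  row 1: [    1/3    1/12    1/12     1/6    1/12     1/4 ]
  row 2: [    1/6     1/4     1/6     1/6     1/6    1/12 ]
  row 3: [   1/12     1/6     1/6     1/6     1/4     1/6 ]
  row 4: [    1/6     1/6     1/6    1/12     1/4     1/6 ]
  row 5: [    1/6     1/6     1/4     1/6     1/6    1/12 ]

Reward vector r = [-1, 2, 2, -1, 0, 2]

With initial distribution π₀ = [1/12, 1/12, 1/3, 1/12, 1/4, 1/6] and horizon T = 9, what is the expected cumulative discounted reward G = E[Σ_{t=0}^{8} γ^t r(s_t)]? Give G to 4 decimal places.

t=0: π = [0.0833, 0.0833, 0.3333, 0.0833, 0.2500, 0.1667], E[r] = 1.0000, γ^t·E[r] = 1.000000, running G = 1.000000
t=1: π = [0.1736, 0.1806, 0.1736, 0.1458, 0.1875, 0.1389], E[r] = 0.6667, γ^t·E[r] = 0.533333, running G = 1.533333
t=2: π = [0.1846, 0.1516, 0.1632, 0.1510, 0.1794, 0.1701], E[r] = 0.6343, γ^t·E[r] = 0.405926, running G = 1.939259
t=3: π = [0.1793, 0.1522, 0.1682, 0.1517, 0.1816, 0.1669], E[r] = 0.6437, γ^t·E[r] = 0.329556, running G = 2.268815
t=4: π = [0.1794, 0.1531, 0.1679, 0.1515, 0.1818, 0.1664], E[r] = 0.6437, γ^t·E[r] = 0.263656, running G = 2.532471
t=5: π = [0.1795, 0.1530, 0.1678, 0.1515, 0.1817, 0.1665], E[r] = 0.6434, γ^t·E[r] = 0.210837, running G = 2.743308
t=6: π = [0.1795, 0.1529, 0.1678, 0.1515, 0.1817, 0.1665], E[r] = 0.6434, γ^t·E[r] = 0.168676, running G = 2.911984
t=7: π = [0.1795, 0.1529, 0.1678, 0.1515, 0.1817, 0.1665], E[r] = 0.6435, γ^t·E[r] = 0.134942, running G = 3.046927
t=8: π = [0.1795, 0.1529, 0.1678, 0.1515, 0.1817, 0.1665], E[r] = 0.6435, γ^t·E[r] = 0.107954, running G = 3.154880

G = 3.1549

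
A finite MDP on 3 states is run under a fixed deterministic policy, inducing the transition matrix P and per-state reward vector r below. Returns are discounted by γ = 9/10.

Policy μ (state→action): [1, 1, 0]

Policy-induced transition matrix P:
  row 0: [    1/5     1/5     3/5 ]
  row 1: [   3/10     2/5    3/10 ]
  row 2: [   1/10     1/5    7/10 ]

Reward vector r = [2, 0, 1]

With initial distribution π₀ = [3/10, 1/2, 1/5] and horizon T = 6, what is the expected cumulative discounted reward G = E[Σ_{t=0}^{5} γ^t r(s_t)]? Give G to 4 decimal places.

t=0: π = [0.3000, 0.5000, 0.2000], E[r] = 0.8000, γ^t·E[r] = 0.800000, running G = 0.800000
t=1: π = [0.2300, 0.3000, 0.4700], E[r] = 0.9300, γ^t·E[r] = 0.837000, running G = 1.637000
t=2: π = [0.1830, 0.2600, 0.5570], E[r] = 0.9230, γ^t·E[r] = 0.747630, running G = 2.384630
t=3: π = [0.1703, 0.2520, 0.5777], E[r] = 0.9183, γ^t·E[r] = 0.669441, running G = 3.054071
t=4: π = [0.1674, 0.2504, 0.5822], E[r] = 0.9170, γ^t·E[r] = 0.601663, running G = 3.655734
t=5: π = [0.1668, 0.2501, 0.5831], E[r] = 0.9167, γ^t·E[r] = 0.541328, running G = 4.197062

G = 4.1971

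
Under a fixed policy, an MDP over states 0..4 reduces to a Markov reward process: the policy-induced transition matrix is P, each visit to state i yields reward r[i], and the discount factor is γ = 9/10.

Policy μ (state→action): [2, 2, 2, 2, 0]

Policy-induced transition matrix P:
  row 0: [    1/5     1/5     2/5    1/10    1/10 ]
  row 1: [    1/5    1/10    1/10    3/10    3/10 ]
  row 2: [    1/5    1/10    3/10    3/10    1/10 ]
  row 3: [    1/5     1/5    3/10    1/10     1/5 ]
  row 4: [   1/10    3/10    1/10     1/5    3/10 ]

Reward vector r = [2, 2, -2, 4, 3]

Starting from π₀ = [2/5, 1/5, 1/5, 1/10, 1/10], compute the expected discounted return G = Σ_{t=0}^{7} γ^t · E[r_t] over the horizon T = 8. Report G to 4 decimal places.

G = 8.9260

t=0: π = [0.4000, 0.2000, 0.2000, 0.1000, 0.1000], E[r] = 1.5000, γ^t·E[r] = 1.500000, running G = 1.500000
t=1: π = [0.1900, 0.1700, 0.2800, 0.1900, 0.1700], E[r] = 1.4300, γ^t·E[r] = 1.287000, running G = 2.787000
t=2: π = [0.1830, 0.1720, 0.2510, 0.2070, 0.1870], E[r] = 1.5970, γ^t·E[r] = 1.293570, running G = 4.080570
t=3: π = [0.1813, 0.1764, 0.2465, 0.2033, 0.1925], E[r] = 1.6131, γ^t·E[r] = 1.175950, running G = 5.256520
t=4: π = [0.1808, 0.1770, 0.2444, 0.2038, 0.1941], E[r] = 1.6244, γ^t·E[r] = 1.065749, running G = 6.322269
t=5: π = [0.1806, 0.1773, 0.2439, 0.2037, 0.1946], E[r] = 1.6265, γ^t·E[r] = 0.960431, running G = 7.282700
t=6: π = [0.1805, 0.1773, 0.2437, 0.2037, 0.1947], E[r] = 1.6274, γ^t·E[r] = 0.864859, running G = 8.147559
t=7: π = [0.1805, 0.1774, 0.2436, 0.2037, 0.1948], E[r] = 1.6276, γ^t·E[r] = 0.778477, running G = 8.926036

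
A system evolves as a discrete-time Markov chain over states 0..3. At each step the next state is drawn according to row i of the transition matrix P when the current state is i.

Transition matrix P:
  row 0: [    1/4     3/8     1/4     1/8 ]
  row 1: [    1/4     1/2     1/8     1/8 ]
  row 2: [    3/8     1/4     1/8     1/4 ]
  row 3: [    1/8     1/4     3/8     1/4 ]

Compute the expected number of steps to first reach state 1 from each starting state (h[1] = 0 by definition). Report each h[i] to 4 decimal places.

First-step conditioning: h[1] = 0; for i ≠ 1, h[i] = 1 + Σ_k P[i][k]·h[k].
  h[0] = 1 + 1/4·h[0] + 1/4·h[2] + 1/8·h[3]
  h[2] = 1 + 3/8·h[0] + 1/8·h[2] + 1/4·h[3]
  h[3] = 1 + 1/8·h[0] + 3/8·h[2] + 1/4·h[3]
Solving the 3×3 linear system over states ≠ 1 gives exactly h = [31/10, 0, 7/2, 18/5] (h[1] = 0 is the target).

h = [3.1000, 0.0000, 3.5000, 3.6000]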